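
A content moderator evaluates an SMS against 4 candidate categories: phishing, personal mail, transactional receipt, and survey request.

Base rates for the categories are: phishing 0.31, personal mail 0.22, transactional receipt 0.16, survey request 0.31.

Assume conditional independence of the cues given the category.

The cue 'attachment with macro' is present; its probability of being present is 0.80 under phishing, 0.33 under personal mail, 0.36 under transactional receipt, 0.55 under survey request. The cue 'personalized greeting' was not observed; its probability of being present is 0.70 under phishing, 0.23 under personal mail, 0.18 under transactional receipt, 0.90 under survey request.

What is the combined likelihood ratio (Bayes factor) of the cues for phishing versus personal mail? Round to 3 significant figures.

0.945

Joint likelihood of the cue pattern under each hypothesis (using 1 − P(present | H) for each absent cue):
  phishing: 0.80 × (1 − 0.70) = 0.24
  personal mail: 0.33 × (1 − 0.23) = 0.2541
Bayes factor = 0.24 / 0.2541 ≈ 0.945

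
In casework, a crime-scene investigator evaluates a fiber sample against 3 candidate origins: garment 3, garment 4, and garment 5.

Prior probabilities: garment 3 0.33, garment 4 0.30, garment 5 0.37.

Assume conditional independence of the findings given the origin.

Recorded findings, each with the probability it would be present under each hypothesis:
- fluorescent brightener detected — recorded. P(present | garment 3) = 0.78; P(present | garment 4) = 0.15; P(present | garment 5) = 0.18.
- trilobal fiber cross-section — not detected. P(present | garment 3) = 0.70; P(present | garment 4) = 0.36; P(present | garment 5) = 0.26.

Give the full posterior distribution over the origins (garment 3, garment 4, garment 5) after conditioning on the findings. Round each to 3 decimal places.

For each hypothesis, the unnormalized posterior weight is prior × product of the finding likelihoods (using 1 − P(present | H) for each absent finding):
  garment 3: 0.33 × 0.78 × (1 − 0.70) = 0.07722
  garment 4: 0.30 × 0.15 × (1 − 0.36) = 0.0288
  garment 5: 0.37 × 0.18 × (1 − 0.26) = 0.049284
Normalizing constant Z = 0.07722 + 0.0288 + 0.049284 = 0.1553.
P(garment 3 | evidence) = 0.07722 / 0.1553 ≈ 0.497
P(garment 4 | evidence) = 0.0288 / 0.1553 ≈ 0.185
P(garment 5 | evidence) = 0.049284 / 0.1553 ≈ 0.317

0.497, 0.185, 0.317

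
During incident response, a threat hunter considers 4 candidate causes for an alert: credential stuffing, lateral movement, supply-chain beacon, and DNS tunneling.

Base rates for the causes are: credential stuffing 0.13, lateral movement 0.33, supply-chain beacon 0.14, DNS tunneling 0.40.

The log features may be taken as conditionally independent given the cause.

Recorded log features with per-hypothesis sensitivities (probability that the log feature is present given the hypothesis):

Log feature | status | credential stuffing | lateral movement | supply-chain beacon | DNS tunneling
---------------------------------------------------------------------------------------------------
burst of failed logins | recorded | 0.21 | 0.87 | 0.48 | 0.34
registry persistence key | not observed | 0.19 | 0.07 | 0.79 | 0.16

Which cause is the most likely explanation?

lateral movement

Multiply each prior by the joint likelihood of the log feature pattern (using 1 − P(present | H) for each absent log feature):
  credential stuffing: 0.13 × 0.21 × (1 − 0.19) = 0.022113
  lateral movement: 0.33 × 0.87 × (1 − 0.07) = 0.267
  supply-chain beacon: 0.14 × 0.48 × (1 − 0.79) = 0.014112
  DNS tunneling: 0.40 × 0.34 × (1 − 0.16) = 0.11424
Normalizing constant Z = 0.022113 + 0.267 + 0.014112 + 0.11424 = 0.41747.
P(credential stuffing | evidence) ≈ 0.022113 / 0.41747 ≈ 0.053
P(lateral movement | evidence) ≈ 0.267 / 0.41747 ≈ 0.640
P(supply-chain beacon | evidence) ≈ 0.014112 / 0.41747 ≈ 0.034
P(DNS tunneling | evidence) ≈ 0.11424 / 0.41747 ≈ 0.274
The largest is 0.640, so lateral movement is most probable.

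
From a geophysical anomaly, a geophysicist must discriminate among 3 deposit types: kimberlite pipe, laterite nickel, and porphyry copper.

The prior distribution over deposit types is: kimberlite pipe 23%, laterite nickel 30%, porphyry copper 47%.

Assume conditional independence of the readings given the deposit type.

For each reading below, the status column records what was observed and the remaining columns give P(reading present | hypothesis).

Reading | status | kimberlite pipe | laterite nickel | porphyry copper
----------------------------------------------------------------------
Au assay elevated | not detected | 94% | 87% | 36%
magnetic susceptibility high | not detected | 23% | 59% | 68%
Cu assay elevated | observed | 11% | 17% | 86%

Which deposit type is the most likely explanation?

porphyry copper

By Bayes' rule with conditional independence, the unnormalized weight for each hypothesis is prior × ∏ likelihoods (using 1 − P(present | H) for each absent reading):
  kimberlite pipe: 0.23 × (1 − 0.94) × (1 − 0.23) × 0.11 = 0.0011689
  laterite nickel: 0.30 × (1 − 0.87) × (1 − 0.59) × 0.17 = 0.0027183
  porphyry copper: 0.47 × (1 − 0.36) × (1 − 0.68) × 0.86 = 0.08278
Marginal likelihood of the evidence = 0.086667.
P(kimberlite pipe | evidence) ≈ 0.0011689 / 0.086667 ≈ 0.013
P(laterite nickel | evidence) ≈ 0.0027183 / 0.086667 ≈ 0.031
P(porphyry copper | evidence) ≈ 0.08278 / 0.086667 ≈ 0.955
The largest is 0.955, so porphyry copper is most probable.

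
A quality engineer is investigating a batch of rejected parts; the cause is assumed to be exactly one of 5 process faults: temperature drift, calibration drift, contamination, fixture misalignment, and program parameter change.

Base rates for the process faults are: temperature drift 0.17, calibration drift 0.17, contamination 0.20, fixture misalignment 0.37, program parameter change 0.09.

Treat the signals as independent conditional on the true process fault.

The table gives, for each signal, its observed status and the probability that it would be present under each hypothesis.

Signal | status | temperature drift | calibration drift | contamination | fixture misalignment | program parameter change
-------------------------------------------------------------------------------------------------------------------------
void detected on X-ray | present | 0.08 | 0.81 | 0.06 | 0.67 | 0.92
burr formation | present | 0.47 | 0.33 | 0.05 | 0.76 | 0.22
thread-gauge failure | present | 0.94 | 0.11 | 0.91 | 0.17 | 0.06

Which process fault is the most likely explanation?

For each hypothesis, the unnormalized posterior weight is prior × product of the signal likelihoods:
  temperature drift: 0.17 × 0.08 × 0.47 × 0.94 = 0.0060085
  calibration drift: 0.17 × 0.81 × 0.33 × 0.11 = 0.0049985
  contamination: 0.20 × 0.06 × 0.05 × 0.91 = 0.000546
  fixture misalignment: 0.37 × 0.67 × 0.76 × 0.17 = 0.032029
  program parameter change: 0.09 × 0.92 × 0.22 × 0.06 = 0.001093
Marginal likelihood of the evidence = 0.044675.
P(temperature drift | evidence) ≈ 0.0060085 / 0.044675 ≈ 0.134
P(calibration drift | evidence) ≈ 0.0049985 / 0.044675 ≈ 0.112
P(contamination | evidence) ≈ 0.000546 / 0.044675 ≈ 0.012
P(fixture misalignment | evidence) ≈ 0.032029 / 0.044675 ≈ 0.717
P(program parameter change | evidence) ≈ 0.001093 / 0.044675 ≈ 0.024
The largest is 0.717, so fixture misalignment is most probable.

fixture misalignment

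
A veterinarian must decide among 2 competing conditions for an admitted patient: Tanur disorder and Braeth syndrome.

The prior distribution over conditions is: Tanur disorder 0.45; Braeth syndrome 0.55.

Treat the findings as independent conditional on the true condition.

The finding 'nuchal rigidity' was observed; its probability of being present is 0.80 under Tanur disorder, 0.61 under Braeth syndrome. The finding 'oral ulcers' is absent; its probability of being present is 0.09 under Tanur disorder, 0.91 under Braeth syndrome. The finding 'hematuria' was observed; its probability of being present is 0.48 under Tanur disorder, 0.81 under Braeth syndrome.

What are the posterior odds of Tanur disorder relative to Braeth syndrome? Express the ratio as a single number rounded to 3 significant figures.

6.43

The normalizing constant cancels in an odds ratio, so compute prior × likelihood for the two hypotheses only (using 1 − P(present | H) for each absent finding):
  Tanur disorder: 0.45 × 0.80 × (1 − 0.09) × 0.48 = 0.15725
  Braeth syndrome: 0.55 × 0.61 × (1 − 0.91) × 0.81 = 0.024458
Posterior odds = 0.15725 / 0.024458 ≈ 6.43.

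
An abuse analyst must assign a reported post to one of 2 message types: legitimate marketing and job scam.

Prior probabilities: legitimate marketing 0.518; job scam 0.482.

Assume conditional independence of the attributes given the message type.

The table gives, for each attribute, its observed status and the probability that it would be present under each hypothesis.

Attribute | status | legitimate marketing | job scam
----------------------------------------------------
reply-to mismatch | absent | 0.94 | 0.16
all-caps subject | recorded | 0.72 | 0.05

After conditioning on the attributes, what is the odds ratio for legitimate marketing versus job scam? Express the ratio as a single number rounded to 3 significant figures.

1.11

Unnormalized posterior weight (prior times the attribute likelihoods) for each of the two hypotheses (using 1 − P(present | H) for each absent attribute):
  legitimate marketing: 0.518 × (1 − 0.94) × 0.72 = 0.022378
  job scam: 0.482 × (1 − 0.16) × 0.05 = 0.020244
Odds(legitimate marketing : job scam) = 0.022378 / 0.020244 ≈ 1.11.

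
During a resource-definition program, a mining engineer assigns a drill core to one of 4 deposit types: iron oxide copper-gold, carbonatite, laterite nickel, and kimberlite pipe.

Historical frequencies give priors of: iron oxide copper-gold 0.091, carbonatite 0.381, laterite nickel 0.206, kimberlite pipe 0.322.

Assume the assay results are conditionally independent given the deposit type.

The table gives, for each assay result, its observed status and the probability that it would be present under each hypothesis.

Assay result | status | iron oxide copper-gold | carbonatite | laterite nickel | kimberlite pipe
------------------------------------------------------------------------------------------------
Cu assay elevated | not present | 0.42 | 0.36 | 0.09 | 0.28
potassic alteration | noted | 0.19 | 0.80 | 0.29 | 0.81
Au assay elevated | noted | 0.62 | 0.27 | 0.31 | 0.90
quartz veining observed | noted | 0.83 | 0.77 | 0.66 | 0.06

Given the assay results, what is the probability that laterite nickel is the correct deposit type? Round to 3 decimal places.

Multiply each prior by the joint likelihood of the assay result pattern (using 1 − P(present | H) for each absent assay result):
  iron oxide copper-gold: 0.091 × (1 − 0.42) × 0.19 × 0.62 × 0.83 = 0.0051605
  carbonatite: 0.381 × (1 − 0.36) × 0.80 × 0.27 × 0.77 = 0.040555
  laterite nickel: 0.206 × (1 − 0.09) × 0.29 × 0.31 × 0.66 = 0.011123
  kimberlite pipe: 0.322 × (1 − 0.28) × 0.81 × 0.90 × 0.06 = 0.010141
Marginal likelihood of the evidence = 0.066979.
P(laterite nickel | evidence) = 0.011123 / 0.066979 ≈ 0.166.

0.166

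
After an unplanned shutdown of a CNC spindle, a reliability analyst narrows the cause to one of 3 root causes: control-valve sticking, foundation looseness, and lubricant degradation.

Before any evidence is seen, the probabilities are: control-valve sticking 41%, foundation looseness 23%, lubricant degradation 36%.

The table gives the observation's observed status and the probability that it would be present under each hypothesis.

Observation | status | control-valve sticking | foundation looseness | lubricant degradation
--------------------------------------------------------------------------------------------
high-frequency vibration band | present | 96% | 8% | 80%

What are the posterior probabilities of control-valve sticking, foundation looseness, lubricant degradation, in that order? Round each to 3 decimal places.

0.562, 0.026, 0.411

For each hypothesis, the unnormalized posterior weight is prior × likelihood:
  control-valve sticking: 0.41 × 0.96 = 0.3936
  foundation looseness: 0.23 × 0.08 = 0.0184
  lubricant degradation: 0.36 × 0.80 = 0.288
The unnormalized weights sum to 0.7.
P(control-valve sticking | evidence) = 0.3936 / 0.7 ≈ 0.562
P(foundation looseness | evidence) = 0.0184 / 0.7 ≈ 0.026
P(lubricant degradation | evidence) = 0.288 / 0.7 ≈ 0.411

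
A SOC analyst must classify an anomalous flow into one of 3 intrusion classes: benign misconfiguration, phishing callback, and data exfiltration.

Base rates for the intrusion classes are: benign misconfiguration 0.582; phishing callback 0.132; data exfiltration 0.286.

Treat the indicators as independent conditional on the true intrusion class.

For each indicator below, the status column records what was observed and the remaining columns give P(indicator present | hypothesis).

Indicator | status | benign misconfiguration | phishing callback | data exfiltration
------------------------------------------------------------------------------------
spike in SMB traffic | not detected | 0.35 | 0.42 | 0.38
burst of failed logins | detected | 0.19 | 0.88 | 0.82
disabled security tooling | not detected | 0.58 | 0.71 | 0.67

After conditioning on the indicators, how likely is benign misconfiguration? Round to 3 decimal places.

0.309

For each hypothesis, the unnormalized posterior weight is prior × product of the indicator likelihoods (using 1 − P(present | H) for each absent indicator):
  benign misconfiguration: 0.582 × (1 − 0.35) × 0.19 × (1 − 0.58) = 0.030188
  phishing callback: 0.132 × (1 − 0.42) × 0.88 × (1 − 0.71) = 0.019538
  data exfiltration: 0.286 × (1 − 0.38) × 0.82 × (1 − 0.67) = 0.047983
Normalizing constant Z = 0.030188 + 0.019538 + 0.047983 = 0.097709.
P(benign misconfiguration | evidence) = 0.030188 / 0.097709 ≈ 0.309.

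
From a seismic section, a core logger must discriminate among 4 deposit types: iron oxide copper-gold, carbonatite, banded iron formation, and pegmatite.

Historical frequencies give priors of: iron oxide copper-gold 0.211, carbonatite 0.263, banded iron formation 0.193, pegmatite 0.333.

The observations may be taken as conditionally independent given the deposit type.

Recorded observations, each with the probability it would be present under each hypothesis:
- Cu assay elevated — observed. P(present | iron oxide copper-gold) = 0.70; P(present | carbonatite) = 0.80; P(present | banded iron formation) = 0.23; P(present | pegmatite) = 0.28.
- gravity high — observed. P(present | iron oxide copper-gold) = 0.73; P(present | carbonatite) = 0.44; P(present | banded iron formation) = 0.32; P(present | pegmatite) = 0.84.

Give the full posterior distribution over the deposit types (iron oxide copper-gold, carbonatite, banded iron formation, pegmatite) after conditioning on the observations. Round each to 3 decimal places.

Multiply each prior by the joint likelihood of the evidence pattern:
  iron oxide copper-gold: 0.211 × 0.70 × 0.73 = 0.10782
  carbonatite: 0.263 × 0.80 × 0.44 = 0.092576
  banded iron formation: 0.193 × 0.23 × 0.32 = 0.014205
  pegmatite: 0.333 × 0.28 × 0.84 = 0.078322
Marginal likelihood of the evidence = 0.29292.
P(iron oxide copper-gold | evidence) = 0.10782 / 0.29292 ≈ 0.368
P(carbonatite | evidence) = 0.092576 / 0.29292 ≈ 0.316
P(banded iron formation | evidence) = 0.014205 / 0.29292 ≈ 0.048
P(pegmatite | evidence) = 0.078322 / 0.29292 ≈ 0.267

0.368, 0.316, 0.048, 0.267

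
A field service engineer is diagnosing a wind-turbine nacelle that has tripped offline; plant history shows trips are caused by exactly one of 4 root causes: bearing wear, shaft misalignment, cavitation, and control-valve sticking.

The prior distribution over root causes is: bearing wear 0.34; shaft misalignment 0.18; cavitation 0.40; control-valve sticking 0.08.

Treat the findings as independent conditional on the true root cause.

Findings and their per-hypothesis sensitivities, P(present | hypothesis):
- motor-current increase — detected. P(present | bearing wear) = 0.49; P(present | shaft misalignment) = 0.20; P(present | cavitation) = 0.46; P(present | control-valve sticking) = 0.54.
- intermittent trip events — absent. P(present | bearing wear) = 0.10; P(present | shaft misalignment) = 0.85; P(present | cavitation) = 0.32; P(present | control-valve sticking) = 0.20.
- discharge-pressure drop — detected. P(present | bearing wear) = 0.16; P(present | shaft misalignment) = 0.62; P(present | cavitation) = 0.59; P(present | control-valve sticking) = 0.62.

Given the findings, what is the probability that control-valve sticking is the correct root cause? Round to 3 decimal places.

Multiply each prior by the joint likelihood of the evidence pattern (using 1 − P(present | H) for each absent finding):
  bearing wear: 0.34 × 0.49 × (1 − 0.10) × 0.16 = 0.02399
  shaft misalignment: 0.18 × 0.20 × (1 − 0.85) × 0.62 = 0.003348
  cavitation: 0.40 × 0.46 × (1 − 0.32) × 0.59 = 0.073821
  control-valve sticking: 0.08 × 0.54 × (1 − 0.20) × 0.62 = 0.021427
Normalizing constant Z = 0.02399 + 0.003348 + 0.073821 + 0.021427 = 0.12259.
P(control-valve sticking | evidence) = 0.021427 / 0.12259 ≈ 0.175.

0.175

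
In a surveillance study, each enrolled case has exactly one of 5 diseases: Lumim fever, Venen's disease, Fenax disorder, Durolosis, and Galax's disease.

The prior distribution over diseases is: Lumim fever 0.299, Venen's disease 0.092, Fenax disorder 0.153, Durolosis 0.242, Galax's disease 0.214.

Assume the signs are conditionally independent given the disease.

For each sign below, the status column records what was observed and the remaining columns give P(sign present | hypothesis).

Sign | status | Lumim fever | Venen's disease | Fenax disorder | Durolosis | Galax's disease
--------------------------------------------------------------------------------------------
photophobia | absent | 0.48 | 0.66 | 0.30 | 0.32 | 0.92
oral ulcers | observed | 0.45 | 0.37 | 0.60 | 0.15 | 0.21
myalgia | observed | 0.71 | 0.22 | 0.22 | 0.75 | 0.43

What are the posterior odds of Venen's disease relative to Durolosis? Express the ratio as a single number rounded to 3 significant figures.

0.138

Unnormalized posterior weight (prior times the sign likelihoods) for each of the two hypotheses (using 1 − P(present | H) for each absent sign):
  Venen's disease: 0.092 × (1 − 0.66) × 0.37 × 0.22 = 0.0025462
  Durolosis: 0.242 × (1 − 0.32) × 0.15 × 0.75 = 0.018513
Odds(Venen's disease : Durolosis) = 0.0025462 / 0.018513 ≈ 0.138.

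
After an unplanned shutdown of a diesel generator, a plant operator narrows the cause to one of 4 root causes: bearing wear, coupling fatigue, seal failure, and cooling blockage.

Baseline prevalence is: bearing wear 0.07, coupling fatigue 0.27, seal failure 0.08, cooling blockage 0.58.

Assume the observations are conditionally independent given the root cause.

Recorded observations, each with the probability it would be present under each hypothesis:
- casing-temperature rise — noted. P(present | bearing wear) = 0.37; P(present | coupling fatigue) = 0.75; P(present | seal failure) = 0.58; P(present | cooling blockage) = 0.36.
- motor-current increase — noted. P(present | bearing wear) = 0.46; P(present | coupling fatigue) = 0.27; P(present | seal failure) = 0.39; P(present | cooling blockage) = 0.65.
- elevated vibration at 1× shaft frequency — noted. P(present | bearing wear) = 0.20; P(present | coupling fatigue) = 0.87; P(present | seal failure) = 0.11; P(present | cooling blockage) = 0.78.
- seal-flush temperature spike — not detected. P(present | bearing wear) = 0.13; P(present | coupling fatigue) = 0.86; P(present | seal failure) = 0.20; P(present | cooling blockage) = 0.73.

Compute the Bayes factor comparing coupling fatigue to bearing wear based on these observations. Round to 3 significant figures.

0.833

Joint likelihood of the evidence pattern under each hypothesis (using 1 − P(present | H) for each absent observation):
  coupling fatigue: 0.75 × 0.27 × 0.87 × (1 − 0.86) = 0.024665
  bearing wear: 0.37 × 0.46 × 0.20 × (1 − 0.13) = 0.029615
Bayes factor = 0.024665 / 0.029615 ≈ 0.833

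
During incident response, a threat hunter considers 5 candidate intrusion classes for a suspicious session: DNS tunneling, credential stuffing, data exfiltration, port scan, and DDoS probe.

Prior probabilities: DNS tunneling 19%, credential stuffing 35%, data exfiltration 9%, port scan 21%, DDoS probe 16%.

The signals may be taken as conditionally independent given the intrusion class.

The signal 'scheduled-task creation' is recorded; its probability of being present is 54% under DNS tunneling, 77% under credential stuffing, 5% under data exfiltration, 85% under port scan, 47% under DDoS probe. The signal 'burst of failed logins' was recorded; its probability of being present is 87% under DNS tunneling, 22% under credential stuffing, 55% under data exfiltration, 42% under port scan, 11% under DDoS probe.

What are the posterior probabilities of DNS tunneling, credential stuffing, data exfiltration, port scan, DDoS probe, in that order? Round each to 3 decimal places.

0.381, 0.253, 0.011, 0.320, 0.035

By Bayes' rule with conditional independence, the unnormalized weight for each hypothesis is prior × ∏ likelihoods:
  DNS tunneling: 0.19 × 0.54 × 0.87 = 0.089262
  credential stuffing: 0.35 × 0.77 × 0.22 = 0.05929
  data exfiltration: 0.09 × 0.05 × 0.55 = 0.002475
  port scan: 0.21 × 0.85 × 0.42 = 0.07497
  DDoS probe: 0.16 × 0.47 × 0.11 = 0.008272
The unnormalized weights sum to 0.23427.
P(DNS tunneling | evidence) = 0.089262 / 0.23427 ≈ 0.381
P(credential stuffing | evidence) = 0.05929 / 0.23427 ≈ 0.253
P(data exfiltration | evidence) = 0.002475 / 0.23427 ≈ 0.011
P(port scan | evidence) = 0.07497 / 0.23427 ≈ 0.320
P(DDoS probe | evidence) = 0.008272 / 0.23427 ≈ 0.035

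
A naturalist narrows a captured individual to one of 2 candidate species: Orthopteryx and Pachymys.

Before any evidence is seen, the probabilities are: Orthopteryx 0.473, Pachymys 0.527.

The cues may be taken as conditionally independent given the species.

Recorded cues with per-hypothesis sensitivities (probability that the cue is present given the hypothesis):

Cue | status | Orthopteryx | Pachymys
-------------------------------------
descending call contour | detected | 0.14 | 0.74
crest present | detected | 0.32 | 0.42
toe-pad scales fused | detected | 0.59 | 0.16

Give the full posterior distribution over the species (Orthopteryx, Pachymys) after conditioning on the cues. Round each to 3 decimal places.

0.323, 0.677

By Bayes' rule with conditional independence, the unnormalized weight for each hypothesis is prior × ∏ likelihoods:
  Orthopteryx: 0.473 × 0.14 × 0.32 × 0.59 = 0.012502
  Pachymys: 0.527 × 0.74 × 0.42 × 0.16 = 0.026207
Marginal likelihood of the evidence = 0.038709.
P(Orthopteryx | evidence) = 0.012502 / 0.038709 ≈ 0.323
P(Pachymys | evidence) = 0.026207 / 0.038709 ≈ 0.677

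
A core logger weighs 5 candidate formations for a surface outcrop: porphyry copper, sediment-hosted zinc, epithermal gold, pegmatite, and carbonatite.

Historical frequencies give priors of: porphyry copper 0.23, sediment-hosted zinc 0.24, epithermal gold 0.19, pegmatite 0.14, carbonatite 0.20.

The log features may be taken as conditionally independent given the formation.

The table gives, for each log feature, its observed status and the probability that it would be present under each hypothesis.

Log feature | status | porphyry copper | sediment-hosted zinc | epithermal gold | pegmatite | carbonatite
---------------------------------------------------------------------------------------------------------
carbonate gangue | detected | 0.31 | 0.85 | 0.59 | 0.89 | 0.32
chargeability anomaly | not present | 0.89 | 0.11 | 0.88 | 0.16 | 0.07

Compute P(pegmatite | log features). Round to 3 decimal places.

0.285

For each hypothesis, the unnormalized posterior weight is prior × product of the log feature likelihoods (using 1 − P(present | H) for each absent log feature):
  porphyry copper: 0.23 × 0.31 × (1 − 0.89) = 0.007843
  sediment-hosted zinc: 0.24 × 0.85 × (1 − 0.11) = 0.18156
  epithermal gold: 0.19 × 0.59 × (1 − 0.88) = 0.013452
  pegmatite: 0.14 × 0.89 × (1 − 0.16) = 0.10466
  carbonatite: 0.20 × 0.32 × (1 − 0.07) = 0.05952
The unnormalized weights sum to 0.36704.
P(pegmatite | evidence) = 0.10466 / 0.36704 ≈ 0.285.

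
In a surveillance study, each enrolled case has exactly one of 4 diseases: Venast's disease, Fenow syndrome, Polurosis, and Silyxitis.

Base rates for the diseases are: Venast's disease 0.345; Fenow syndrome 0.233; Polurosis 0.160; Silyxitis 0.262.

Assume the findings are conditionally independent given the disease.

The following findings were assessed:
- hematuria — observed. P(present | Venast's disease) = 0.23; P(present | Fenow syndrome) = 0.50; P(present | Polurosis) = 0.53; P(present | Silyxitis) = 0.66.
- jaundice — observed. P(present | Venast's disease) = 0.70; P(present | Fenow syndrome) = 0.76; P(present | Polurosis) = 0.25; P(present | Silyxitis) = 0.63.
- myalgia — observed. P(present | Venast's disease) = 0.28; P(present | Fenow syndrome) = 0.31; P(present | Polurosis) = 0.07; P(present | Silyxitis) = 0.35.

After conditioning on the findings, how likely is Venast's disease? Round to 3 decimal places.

Multiply each prior by the joint likelihood of the evidence pattern:
  Venast's disease: 0.345 × 0.23 × 0.70 × 0.28 = 0.015553
  Fenow syndrome: 0.233 × 0.50 × 0.76 × 0.31 = 0.027447
  Polurosis: 0.160 × 0.53 × 0.25 × 0.07 = 0.001484
  Silyxitis: 0.262 × 0.66 × 0.63 × 0.35 = 0.038129
Marginal likelihood of the evidence = 0.082613.
P(Venast's disease | evidence) = 0.015553 / 0.082613 ≈ 0.188.

0.188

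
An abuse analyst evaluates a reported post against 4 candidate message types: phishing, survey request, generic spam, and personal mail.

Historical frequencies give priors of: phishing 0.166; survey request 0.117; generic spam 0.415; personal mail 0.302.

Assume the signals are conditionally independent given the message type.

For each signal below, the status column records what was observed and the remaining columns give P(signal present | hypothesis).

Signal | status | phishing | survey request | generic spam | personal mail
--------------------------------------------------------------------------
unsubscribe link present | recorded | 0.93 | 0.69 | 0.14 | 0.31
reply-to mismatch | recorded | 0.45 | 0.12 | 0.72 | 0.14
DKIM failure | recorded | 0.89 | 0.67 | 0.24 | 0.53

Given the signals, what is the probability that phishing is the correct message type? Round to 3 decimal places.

Multiply each prior by the joint likelihood of the signal pattern:
  phishing: 0.166 × 0.93 × 0.45 × 0.89 = 0.061829
  survey request: 0.117 × 0.69 × 0.12 × 0.67 = 0.0064907
  generic spam: 0.415 × 0.14 × 0.72 × 0.24 = 0.01004
  personal mail: 0.302 × 0.31 × 0.14 × 0.53 = 0.0069466
Normalizing constant Z = 0.061829 + 0.0064907 + 0.01004 + 0.0069466 = 0.085306.
P(phishing | evidence) = 0.061829 / 0.085306 ≈ 0.725.

0.725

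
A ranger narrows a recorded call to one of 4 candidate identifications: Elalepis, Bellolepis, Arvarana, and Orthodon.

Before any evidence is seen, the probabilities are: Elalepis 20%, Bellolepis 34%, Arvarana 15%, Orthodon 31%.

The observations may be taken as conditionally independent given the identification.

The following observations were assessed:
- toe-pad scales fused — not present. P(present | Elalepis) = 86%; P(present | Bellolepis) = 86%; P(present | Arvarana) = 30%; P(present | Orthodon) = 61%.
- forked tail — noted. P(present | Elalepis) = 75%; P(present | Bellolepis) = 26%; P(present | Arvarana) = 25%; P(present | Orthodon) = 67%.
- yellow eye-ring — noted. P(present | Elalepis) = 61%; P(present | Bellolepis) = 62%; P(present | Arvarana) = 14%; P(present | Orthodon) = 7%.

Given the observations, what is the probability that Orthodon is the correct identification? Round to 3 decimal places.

Multiply each prior by the joint likelihood of the evidence pattern (using 1 − P(present | H) for each absent observation):
  Elalepis: 0.20 × (1 − 0.86) × 0.75 × 0.61 = 0.01281
  Bellolepis: 0.34 × (1 − 0.86) × 0.26 × 0.62 = 0.0076731
  Arvarana: 0.15 × (1 − 0.30) × 0.25 × 0.14 = 0.003675
  Orthodon: 0.31 × (1 − 0.61) × 0.67 × 0.07 = 0.0056702
The unnormalized weights sum to 0.029828.
P(Orthodon | evidence) = 0.0056702 / 0.029828 ≈ 0.190.

0.190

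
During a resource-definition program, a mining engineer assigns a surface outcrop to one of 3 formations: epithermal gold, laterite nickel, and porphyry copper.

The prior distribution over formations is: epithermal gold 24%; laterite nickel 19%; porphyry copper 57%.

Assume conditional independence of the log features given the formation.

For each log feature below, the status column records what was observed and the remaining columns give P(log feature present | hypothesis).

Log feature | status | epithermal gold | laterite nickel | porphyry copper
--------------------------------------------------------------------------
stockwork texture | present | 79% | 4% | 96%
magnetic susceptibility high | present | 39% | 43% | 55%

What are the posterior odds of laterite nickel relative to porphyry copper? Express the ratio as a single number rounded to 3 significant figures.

0.0109

The normalizing constant cancels in an odds ratio, so compute prior × likelihood for the two hypotheses only:
  laterite nickel: 0.19 × 0.04 × 0.43 = 0.003268
  porphyry copper: 0.57 × 0.96 × 0.55 = 0.30096
Posterior odds = 0.003268 / 0.30096 ≈ 0.0109.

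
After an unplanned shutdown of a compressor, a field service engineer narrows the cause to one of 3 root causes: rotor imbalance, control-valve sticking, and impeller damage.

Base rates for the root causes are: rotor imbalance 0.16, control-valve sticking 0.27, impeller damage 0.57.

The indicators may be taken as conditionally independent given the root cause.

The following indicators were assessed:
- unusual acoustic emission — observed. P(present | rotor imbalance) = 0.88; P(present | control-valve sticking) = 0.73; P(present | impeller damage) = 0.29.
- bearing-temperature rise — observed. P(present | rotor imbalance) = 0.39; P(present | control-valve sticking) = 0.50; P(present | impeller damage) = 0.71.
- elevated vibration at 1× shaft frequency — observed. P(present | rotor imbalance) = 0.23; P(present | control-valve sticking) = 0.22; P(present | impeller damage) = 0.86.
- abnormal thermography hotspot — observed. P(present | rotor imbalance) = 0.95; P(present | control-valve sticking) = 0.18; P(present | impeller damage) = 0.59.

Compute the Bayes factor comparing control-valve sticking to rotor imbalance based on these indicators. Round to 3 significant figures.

0.193

Joint likelihood of the indicator pattern under each hypothesis:
  control-valve sticking: 0.73 × 0.50 × 0.22 × 0.18 = 0.014454
  rotor imbalance: 0.88 × 0.39 × 0.23 × 0.95 = 0.074989
Bayes factor = 0.014454 / 0.074989 ≈ 0.193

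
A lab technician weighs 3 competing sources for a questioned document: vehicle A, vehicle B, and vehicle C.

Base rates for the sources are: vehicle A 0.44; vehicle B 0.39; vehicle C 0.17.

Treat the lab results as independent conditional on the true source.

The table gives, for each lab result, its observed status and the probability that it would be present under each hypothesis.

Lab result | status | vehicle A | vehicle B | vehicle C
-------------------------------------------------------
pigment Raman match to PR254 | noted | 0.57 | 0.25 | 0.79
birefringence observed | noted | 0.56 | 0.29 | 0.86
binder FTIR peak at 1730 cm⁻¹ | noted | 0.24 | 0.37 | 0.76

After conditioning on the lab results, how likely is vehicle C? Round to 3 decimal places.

By Bayes' rule with conditional independence, the unnormalized weight for each hypothesis is prior × ∏ likelihoods:
  vehicle A: 0.44 × 0.57 × 0.56 × 0.24 = 0.033708
  vehicle B: 0.39 × 0.25 × 0.29 × 0.37 = 0.010462
  vehicle C: 0.17 × 0.79 × 0.86 × 0.76 = 0.087778
Marginal likelihood of the evidence = 0.13195.
P(vehicle C | evidence) = 0.087778 / 0.13195 ≈ 0.665.

0.665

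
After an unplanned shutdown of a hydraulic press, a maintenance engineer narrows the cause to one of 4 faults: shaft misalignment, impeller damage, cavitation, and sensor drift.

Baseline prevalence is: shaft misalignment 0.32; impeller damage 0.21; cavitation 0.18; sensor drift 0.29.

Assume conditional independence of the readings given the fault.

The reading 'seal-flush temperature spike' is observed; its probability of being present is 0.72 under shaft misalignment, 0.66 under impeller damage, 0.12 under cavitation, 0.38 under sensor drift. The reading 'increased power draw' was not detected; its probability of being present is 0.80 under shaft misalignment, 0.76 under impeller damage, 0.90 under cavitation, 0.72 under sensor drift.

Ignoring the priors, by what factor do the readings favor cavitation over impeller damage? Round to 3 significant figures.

0.0758

Joint likelihood of the reading pattern under each hypothesis (using 1 − P(present | H) for each absent reading):
  cavitation: 0.12 × (1 − 0.90) = 0.012
  impeller damage: 0.66 × (1 − 0.76) = 0.1584
Bayes factor = 0.012 / 0.1584 ≈ 0.0758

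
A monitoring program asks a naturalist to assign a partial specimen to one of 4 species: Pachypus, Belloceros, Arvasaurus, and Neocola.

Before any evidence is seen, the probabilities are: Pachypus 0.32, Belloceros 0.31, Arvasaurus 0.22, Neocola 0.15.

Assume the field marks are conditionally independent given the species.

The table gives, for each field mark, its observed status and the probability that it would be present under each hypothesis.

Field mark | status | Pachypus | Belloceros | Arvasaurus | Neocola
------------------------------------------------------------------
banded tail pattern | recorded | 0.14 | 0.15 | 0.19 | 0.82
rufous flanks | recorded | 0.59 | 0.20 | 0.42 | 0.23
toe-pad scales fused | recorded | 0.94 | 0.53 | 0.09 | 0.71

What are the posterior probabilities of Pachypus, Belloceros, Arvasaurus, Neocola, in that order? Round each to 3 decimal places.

For each hypothesis, the unnormalized posterior weight is prior × product of the field mark likelihoods:
  Pachypus: 0.32 × 0.14 × 0.59 × 0.94 = 0.024846
  Belloceros: 0.31 × 0.15 × 0.20 × 0.53 = 0.004929
  Arvasaurus: 0.22 × 0.19 × 0.42 × 0.09 = 0.00158
  Neocola: 0.15 × 0.82 × 0.23 × 0.71 = 0.020086
The unnormalized weights sum to 0.051441.
P(Pachypus | evidence) = 0.024846 / 0.051441 ≈ 0.483
P(Belloceros | evidence) = 0.004929 / 0.051441 ≈ 0.096
P(Arvasaurus | evidence) = 0.00158 / 0.051441 ≈ 0.031
P(Neocola | evidence) = 0.020086 / 0.051441 ≈ 0.390

0.483, 0.096, 0.031, 0.390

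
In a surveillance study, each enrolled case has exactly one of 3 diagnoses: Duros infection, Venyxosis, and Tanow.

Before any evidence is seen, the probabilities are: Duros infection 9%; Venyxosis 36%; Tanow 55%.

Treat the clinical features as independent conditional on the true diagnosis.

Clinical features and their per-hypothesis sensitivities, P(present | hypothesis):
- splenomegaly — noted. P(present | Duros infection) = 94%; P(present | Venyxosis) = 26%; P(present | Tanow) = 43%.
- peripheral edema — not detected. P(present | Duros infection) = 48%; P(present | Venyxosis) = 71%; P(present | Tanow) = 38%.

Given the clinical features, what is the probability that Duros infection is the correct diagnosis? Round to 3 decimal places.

For each hypothesis, the unnormalized posterior weight is prior × product of the clinical feature likelihoods (using 1 − P(present | H) for each absent clinical feature):
  Duros infection: 0.09 × 0.94 × (1 − 0.48) = 0.043992
  Venyxosis: 0.36 × 0.26 × (1 − 0.71) = 0.027144
  Tanow: 0.55 × 0.43 × (1 − 0.38) = 0.14663
Marginal likelihood of the evidence = 0.21777.
P(Duros infection | evidence) = 0.043992 / 0.21777 ≈ 0.202.

0.202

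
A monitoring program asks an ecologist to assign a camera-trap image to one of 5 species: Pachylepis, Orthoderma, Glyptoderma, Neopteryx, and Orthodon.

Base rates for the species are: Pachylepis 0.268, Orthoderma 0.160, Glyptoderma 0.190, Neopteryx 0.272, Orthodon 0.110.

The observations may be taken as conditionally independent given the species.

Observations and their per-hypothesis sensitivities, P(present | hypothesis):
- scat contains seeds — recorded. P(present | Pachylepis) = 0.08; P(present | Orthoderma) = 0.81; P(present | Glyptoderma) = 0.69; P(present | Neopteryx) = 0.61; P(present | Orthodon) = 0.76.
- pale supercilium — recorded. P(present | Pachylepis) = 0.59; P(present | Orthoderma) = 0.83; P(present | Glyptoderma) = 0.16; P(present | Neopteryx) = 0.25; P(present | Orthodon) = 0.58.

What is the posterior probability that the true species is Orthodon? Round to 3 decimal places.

0.210

By Bayes' rule with conditional independence, the unnormalized weight for each hypothesis is prior × ∏ likelihoods:
  Pachylepis: 0.268 × 0.08 × 0.59 = 0.01265
  Orthoderma: 0.160 × 0.81 × 0.83 = 0.10757
  Glyptoderma: 0.190 × 0.69 × 0.16 = 0.020976
  Neopteryx: 0.272 × 0.61 × 0.25 = 0.04148
  Orthodon: 0.110 × 0.76 × 0.58 = 0.048488
Normalizing constant Z = 0.01265 + 0.10757 + 0.020976 + 0.04148 + 0.048488 = 0.23116.
P(Orthodon | evidence) = 0.048488 / 0.23116 ≈ 0.210.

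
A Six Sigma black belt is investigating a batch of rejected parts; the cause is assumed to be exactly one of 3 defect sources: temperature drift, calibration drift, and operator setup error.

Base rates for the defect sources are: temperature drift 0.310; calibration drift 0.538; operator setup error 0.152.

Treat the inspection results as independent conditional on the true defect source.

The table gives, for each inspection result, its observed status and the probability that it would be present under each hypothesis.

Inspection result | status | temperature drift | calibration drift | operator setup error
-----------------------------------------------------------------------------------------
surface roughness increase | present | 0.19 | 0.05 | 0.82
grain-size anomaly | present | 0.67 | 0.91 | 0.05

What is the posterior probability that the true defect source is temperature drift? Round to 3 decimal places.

0.562

For each hypothesis, the unnormalized posterior weight is prior × product of the inspection result likelihoods:
  temperature drift: 0.310 × 0.19 × 0.67 = 0.039463
  calibration drift: 0.538 × 0.05 × 0.91 = 0.024479
  operator setup error: 0.152 × 0.82 × 0.05 = 0.006232
Normalizing constant Z = 0.039463 + 0.024479 + 0.006232 = 0.070174.
P(temperature drift | evidence) = 0.039463 / 0.070174 ≈ 0.562.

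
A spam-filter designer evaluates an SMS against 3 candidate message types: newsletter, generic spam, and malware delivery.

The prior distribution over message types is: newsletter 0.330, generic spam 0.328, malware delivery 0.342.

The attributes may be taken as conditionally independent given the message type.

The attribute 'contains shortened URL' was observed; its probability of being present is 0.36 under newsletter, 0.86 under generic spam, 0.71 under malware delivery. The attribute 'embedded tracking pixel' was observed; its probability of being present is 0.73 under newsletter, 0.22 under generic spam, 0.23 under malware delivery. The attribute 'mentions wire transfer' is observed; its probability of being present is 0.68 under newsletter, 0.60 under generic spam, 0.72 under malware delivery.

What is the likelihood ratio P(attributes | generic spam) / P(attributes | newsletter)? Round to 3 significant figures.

The Bayes factor is the ratio of the joint likelihoods of the attribute pattern under the two hypotheses.
  generic spam: 0.86 × 0.22 × 0.60 = 0.11352
  newsletter: 0.36 × 0.73 × 0.68 = 0.1787
Bayes factor = 0.11352 / 0.1787 ≈ 0.635

0.635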